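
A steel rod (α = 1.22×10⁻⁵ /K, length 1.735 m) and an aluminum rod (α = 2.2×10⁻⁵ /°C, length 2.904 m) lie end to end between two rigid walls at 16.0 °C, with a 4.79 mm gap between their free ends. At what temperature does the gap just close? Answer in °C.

T = 72.3 °C

α₁L₁ = 2.1167×10⁻⁵ m/K, α₂L₂ = 6.3888×10⁻⁵ m/K → total 8.5055×10⁻⁵ m/K
ΔT = g/(α₁L₁+α₂L₂) = 4.79×10⁻³ / 8.5055×10⁻⁵ = 56.317 K
T = 16.0 + 56.317 = 72.317 °C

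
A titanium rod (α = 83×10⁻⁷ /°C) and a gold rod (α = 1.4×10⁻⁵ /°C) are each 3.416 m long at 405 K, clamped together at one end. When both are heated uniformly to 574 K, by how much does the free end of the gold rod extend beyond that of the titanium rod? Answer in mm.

3.29 mm

ΔT = 169 K
titanium: ΔL = 83×10⁻⁷ × 3.416 m × 169 = 4.7916×10⁻³ m = 4.7916 mm
gold: ΔL = 1.4×10⁻⁵ × 3.416 m × 169 = 8.0823×10⁻³ m = 8.0823 mm
difference = 8.0823 − 4.7916 = 3.2907 mm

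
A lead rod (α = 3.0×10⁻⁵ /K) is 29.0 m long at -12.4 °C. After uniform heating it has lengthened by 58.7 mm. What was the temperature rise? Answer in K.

ΔT = 67.5 K

ΔL = αL₀ΔT ⇒ ΔT = ΔL / (αL₀)
ΔT = 58.7×10⁻³ m / (3.0×10⁻⁵ × 29.0 m) = 67.471 K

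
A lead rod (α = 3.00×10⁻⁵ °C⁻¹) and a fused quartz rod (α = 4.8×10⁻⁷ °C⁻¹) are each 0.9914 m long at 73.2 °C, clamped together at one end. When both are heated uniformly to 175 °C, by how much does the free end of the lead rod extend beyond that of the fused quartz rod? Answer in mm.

ΔT = 101.8 K
lead: ΔL = 3.00×10⁻⁵ × 0.9914 m × 101.8 = 3.0277×10⁻³ m = 3.0277 mm
fused quartz: ΔL = 4.8×10⁻⁷ × 0.9914 m × 101.8 = 4.8444×10⁻⁵ m = 0.048444 mm
difference = 3.0277 − 0.048444 = 2.979256 mm

2.98 mm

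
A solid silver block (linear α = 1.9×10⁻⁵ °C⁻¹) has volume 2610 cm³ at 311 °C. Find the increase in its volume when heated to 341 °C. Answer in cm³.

ΔV = 4.46 cm³

Isotropic solid: β ≈ 3α = 5.7×10⁻⁵ /K; ΔT = 30 K
ΔV = 3αV₀ΔT = 3(1.9×10⁻⁵)(2610)(30) = 4.46 cm³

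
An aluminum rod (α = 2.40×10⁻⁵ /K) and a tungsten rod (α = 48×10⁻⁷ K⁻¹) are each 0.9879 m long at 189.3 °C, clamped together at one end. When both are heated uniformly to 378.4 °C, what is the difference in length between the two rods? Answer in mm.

ΔT = 189.1 K
aluminum: ΔL = 2.40×10⁻⁵ × 0.9879 m × 189.1 = 4.4835×10⁻³ m = 4.4835 mm
tungsten: ΔL = 48×10⁻⁷ × 0.9879 m × 189.1 = 8.9670×10⁻⁴ m = 0.89670 mm
difference = 4.4835 − 0.89670 = 3.5868 mm

3.59 mm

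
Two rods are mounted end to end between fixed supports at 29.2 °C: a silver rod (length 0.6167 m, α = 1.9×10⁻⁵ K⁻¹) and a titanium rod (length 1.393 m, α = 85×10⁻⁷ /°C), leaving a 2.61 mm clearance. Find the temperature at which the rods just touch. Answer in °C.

T = 140 °C

α₁L₁ = 1.17173×10⁻⁵ m/K, α₂L₂ = 1.18405×10⁻⁵ m/K → total 2.35578×10⁻⁵ m/K
ΔT = g/(α₁L₁+α₂L₂) = 2.61×10⁻³ / 2.35578×10⁻⁵ = 110.79 K
T = 29.2 + 110.79 = 139.99 °C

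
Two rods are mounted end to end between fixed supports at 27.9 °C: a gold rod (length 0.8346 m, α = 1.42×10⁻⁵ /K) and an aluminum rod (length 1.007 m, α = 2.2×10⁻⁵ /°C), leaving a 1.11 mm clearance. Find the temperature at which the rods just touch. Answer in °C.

Gap closes when ΔL₁ + ΔL₂ = 1.11 mm = 1.11×10⁻³ m
(α₁L₁ + α₂L₂)ΔT = g
α₁L₁ + α₂L₂ = 1.42×10⁻⁵×0.8346 + 2.2×10⁻⁵×1.007 = 3.400532×10⁻⁵ m/K
ΔT = 1.11×10⁻³ / 3.400532×10⁻⁵ = 32.642 K
T = 27.9 + 32.642 = 60.542 °C

T = 60.5 °C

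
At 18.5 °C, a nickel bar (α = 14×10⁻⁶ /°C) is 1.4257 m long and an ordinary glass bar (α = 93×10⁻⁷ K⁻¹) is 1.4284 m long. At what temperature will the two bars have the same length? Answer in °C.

L₁(1 + α₁ΔT) = L₂(1 + α₂ΔT) ⇒ ΔT = (L₂ − L₁)/(α₁L₁ − α₂L₂)
L₂ − L₁ = 1.4284 − 1.4257 = 2.70×10⁻³ m
α₁L₁ − α₂L₂ = 14×10⁻⁶×1.4257 − 93×10⁻⁷×1.4284 = 6.67568×10⁻⁶ m/K
ΔT = 2.70×10⁻³ / 6.67568×10⁻⁶ = 404.453 K
T = 18.5 + 404.453 = 422.953 °C

T = 423.0 °C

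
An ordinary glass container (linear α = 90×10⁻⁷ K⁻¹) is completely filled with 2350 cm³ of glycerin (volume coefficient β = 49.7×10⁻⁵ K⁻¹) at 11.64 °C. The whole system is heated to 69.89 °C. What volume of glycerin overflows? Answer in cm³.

64.3 cm³

The container also expands: β_container ≈ 3α = 2.7×10⁻⁵ /K
Net overflow = V₀(β_liq − 3α_cont)ΔT
β − 3α = 4.97×10⁻⁴ − 2.7×10⁻⁵ = 4.70×10⁻⁴ /K; ΔT = 58.25 K
ΔV = 2350 × 4.70×10⁻⁴ × 58.25 = 64.3 cm³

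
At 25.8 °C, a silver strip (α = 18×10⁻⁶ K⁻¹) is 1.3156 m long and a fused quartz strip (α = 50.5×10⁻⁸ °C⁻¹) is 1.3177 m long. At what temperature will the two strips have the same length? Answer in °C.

T = 117.0 °C

Equal length when α₁L₁ΔT − α₂L₂ΔT = L₂ − L₁ = 2.10×10⁻³ m
α₁L₁ = 2.36808×10⁻⁵, α₂L₂ = 6.654385×10⁻⁷ → Δ(αL) = 2.30153615×10⁻⁵ m/K
ΔT = 2.10×10⁻³ / 2.30153615×10⁻⁵ = 91.243 K, so T = 25.8 + 91.243 = 117.043 °C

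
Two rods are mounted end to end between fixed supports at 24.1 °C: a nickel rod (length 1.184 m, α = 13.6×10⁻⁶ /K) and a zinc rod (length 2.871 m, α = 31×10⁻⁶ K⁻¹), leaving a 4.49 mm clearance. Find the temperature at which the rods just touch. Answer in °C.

α₁L₁ = 1.61024×10⁻⁵ m/K, α₂L₂ = 8.9001×10⁻⁵ m/K → total 1.051034×10⁻⁴ m/K
ΔT = g/(α₁L₁+α₂L₂) = 4.49×10⁻³ / 1.051034×10⁻⁴ = 42.720 K
T = 24.1 + 42.720 = 66.820 °C

T = 66.8 °C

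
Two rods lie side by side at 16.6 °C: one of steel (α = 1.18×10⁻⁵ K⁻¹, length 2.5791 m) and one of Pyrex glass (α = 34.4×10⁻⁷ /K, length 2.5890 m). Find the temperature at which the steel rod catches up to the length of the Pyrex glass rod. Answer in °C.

T = 476.5 °C

L₁(1 + α₁ΔT) = L₂(1 + α₂ΔT) ⇒ ΔT = (L₂ − L₁)/(α₁L₁ − α₂L₂)
L₂ − L₁ = 2.5890 − 2.5791 = 9.90×10⁻³ m
α₁L₁ − α₂L₂ = 1.18×10⁻⁵×2.5791 − 34.4×10⁻⁷×2.5890 = 2.152722×10⁻⁵ m/K
ΔT = 9.90×10⁻³ / 2.152722×10⁻⁵ = 459.883 K
T = 16.6 + 459.883 = 476.483 °C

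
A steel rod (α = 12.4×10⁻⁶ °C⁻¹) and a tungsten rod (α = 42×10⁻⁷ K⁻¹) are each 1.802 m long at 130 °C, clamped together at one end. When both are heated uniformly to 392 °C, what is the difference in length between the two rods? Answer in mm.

3.87 mm

ΔT = 262 K
steel: ΔL = 12.4×10⁻⁶ × 1.802 m × 262 = 5.8543×10⁻³ m = 5.8543 mm
tungsten: ΔL = 42×10⁻⁷ × 1.802 m × 262 = 1.9829×10⁻³ m = 1.9829 mm
difference = 5.8543 − 1.9829 = 3.8714 mm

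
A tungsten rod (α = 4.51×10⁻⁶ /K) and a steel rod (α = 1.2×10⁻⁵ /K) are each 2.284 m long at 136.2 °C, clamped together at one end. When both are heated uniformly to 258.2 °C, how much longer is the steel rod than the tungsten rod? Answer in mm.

ΔT = 122.0 K
tungsten: ΔL = 4.51×10⁻⁶ × 2.284 m × 122.0 = 1.2567×10⁻³ m = 1.2567 mm
steel: ΔL = 1.2×10⁻⁵ × 2.284 m × 122.0 = 3.3438×10⁻³ m = 3.3438 mm
difference = 3.3438 − 1.2567 = 2.0871 mm

2.09 mm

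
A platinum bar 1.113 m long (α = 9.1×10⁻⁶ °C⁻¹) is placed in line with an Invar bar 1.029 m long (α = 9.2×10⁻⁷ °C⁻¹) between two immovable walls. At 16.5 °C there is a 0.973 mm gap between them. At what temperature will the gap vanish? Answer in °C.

Gap closes when ΔL₁ + ΔL₂ = 0.973 mm = 9.73×10⁻⁴ m
(α₁L₁ + α₂L₂)ΔT = g
α₁L₁ + α₂L₂ = 9.1×10⁻⁶×1.113 + 9.2×10⁻⁷×1.029 = 1.107498×10⁻⁵ m/K
ΔT = 9.73×10⁻⁴ / 1.107498×10⁻⁵ = 87.86 K
T = 16.5 + 87.86 = 104.36 °C

T = 104 °C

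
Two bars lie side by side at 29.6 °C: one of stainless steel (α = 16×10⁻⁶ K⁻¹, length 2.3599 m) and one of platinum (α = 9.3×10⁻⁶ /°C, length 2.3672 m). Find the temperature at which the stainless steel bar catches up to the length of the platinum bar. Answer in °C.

L₁(1 + α₁ΔT) = L₂(1 + α₂ΔT) ⇒ ΔT = (L₂ − L₁)/(α₁L₁ − α₂L₂)
L₂ − L₁ = 2.3672 − 2.3599 = 7.30×10⁻³ m
α₁L₁ − α₂L₂ = 16×10⁻⁶×2.3599 − 9.3×10⁻⁶×2.3672 = 1.574344×10⁻⁵ m/K
ΔT = 7.30×10⁻³ / 1.574344×10⁻⁵ = 463.685 K
T = 29.6 + 463.685 = 493.285 °C

T = 493.3 °C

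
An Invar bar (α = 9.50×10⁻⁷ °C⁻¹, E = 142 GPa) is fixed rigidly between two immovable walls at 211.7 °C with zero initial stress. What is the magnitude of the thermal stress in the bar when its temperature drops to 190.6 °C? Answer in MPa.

σ = 2.85 MPa

Fully constrained: the free strain ε = αΔT is blocked, so σ = Eε = EαΔT.
|ΔT| = 21.1 K
σ = 142×10⁹ × 9.50×10⁻⁷ × 21.1 = 2.85×10⁶ Pa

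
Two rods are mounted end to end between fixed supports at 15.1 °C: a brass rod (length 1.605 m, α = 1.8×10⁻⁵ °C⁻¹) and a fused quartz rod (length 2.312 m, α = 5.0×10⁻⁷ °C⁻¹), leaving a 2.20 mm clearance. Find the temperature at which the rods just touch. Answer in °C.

T = 88.3 °C

Gap closes when ΔL₁ + ΔL₂ = 2.20 mm = 2.20×10⁻³ m
(α₁L₁ + α₂L₂)ΔT = g
α₁L₁ + α₂L₂ = 1.8×10⁻⁵×1.605 + 5.0×10⁻⁷×2.312 = 3.0046×10⁻⁵ m/K
ΔT = 2.20×10⁻³ / 3.0046×10⁻⁵ = 73.221 K
T = 15.1 + 73.221 = 88.321 °C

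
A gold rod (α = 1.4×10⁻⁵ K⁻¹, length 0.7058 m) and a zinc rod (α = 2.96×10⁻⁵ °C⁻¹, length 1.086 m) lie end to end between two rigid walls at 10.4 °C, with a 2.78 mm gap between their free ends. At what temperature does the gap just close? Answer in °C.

α₁L₁ = 9.8812×10⁻⁶ m/K, α₂L₂ = 3.21456×10⁻⁵ m/K → total 4.20268×10⁻⁵ m/K
ΔT = g/(α₁L₁+α₂L₂) = 2.78×10⁻³ / 4.20268×10⁻⁵ = 66.148 K
T = 10.4 + 66.148 = 76.548 °C

T = 76.5 °C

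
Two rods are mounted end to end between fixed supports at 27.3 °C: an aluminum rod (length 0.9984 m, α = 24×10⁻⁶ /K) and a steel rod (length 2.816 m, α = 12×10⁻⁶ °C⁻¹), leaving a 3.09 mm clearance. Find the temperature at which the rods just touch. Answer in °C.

T = 80.8 °C

Gap closes when ΔL₁ + ΔL₂ = 3.09 mm = 3.09×10⁻³ m
(α₁L₁ + α₂L₂)ΔT = g
α₁L₁ + α₂L₂ = 24×10⁻⁶×0.9984 + 12×10⁻⁶×2.816 = 5.77536×10⁻⁵ m/K
ΔT = 3.09×10⁻³ / 5.77536×10⁻⁵ = 53.503 K
T = 27.3 + 53.503 = 80.803 °C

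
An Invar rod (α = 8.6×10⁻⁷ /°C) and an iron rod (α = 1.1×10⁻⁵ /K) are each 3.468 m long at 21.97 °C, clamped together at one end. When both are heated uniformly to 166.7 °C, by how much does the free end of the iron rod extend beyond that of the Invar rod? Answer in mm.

ΔT = 144.73 K
Invar: ΔL = 8.6×10⁻⁷ × 3.468 m × 144.73 = 4.3165×10⁻⁴ m = 0.43165 mm
iron: ΔL = 1.1×10⁻⁵ × 3.468 m × 144.73 = 5.5212×10⁻³ m = 5.5212 mm
difference = 5.5212 − 0.43165 = 5.08955 mm

5.09 mm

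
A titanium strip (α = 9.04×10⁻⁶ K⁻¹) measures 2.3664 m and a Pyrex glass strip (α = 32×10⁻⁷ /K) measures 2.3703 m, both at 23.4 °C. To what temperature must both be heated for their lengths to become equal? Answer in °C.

T = 305.9 °C

L₁(1 + α₁ΔT) = L₂(1 + α₂ΔT) ⇒ ΔT = (L₂ − L₁)/(α₁L₁ − α₂L₂)
L₂ − L₁ = 2.3703 − 2.3664 = 3.90×10⁻³ m
α₁L₁ − α₂L₂ = 9.04×10⁻⁶×2.3664 − 32×10⁻⁷×2.3703 = 1.3807296×10⁻⁵ m/K
ΔT = 3.90×10⁻³ / 1.3807296×10⁻⁵ = 282.459 K
T = 23.4 + 282.459 = 305.859 °C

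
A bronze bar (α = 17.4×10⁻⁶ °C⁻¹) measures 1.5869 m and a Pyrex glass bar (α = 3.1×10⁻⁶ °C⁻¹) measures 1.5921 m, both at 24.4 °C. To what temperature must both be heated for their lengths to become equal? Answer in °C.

Equal length when α₁L₁ΔT − α₂L₂ΔT = L₂ − L₁ = 5.20×10⁻³ m
α₁L₁ = 2.761206×10⁻⁵, α₂L₂ = 4.93551×10⁻⁶ → Δ(αL) = 2.267655×10⁻⁵ m/K
ΔT = 5.20×10⁻³ / 2.267655×10⁻⁵ = 229.312 K, so T = 24.4 + 229.312 = 253.712 °C

T = 253.7 °C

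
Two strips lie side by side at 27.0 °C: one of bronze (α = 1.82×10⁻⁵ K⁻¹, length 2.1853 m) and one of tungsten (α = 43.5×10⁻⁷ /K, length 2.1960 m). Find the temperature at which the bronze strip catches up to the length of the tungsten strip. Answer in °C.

L₁(1 + α₁ΔT) = L₂(1 + α₂ΔT) ⇒ ΔT = (L₂ − L₁)/(α₁L₁ − α₂L₂)
L₂ − L₁ = 2.1960 − 2.1853 = 1.07×10⁻² m
α₁L₁ − α₂L₂ = 1.82×10⁻⁵×2.1853 − 43.5×10⁻⁷×2.1960 = 3.021986×10⁻⁵ m/K
ΔT = 1.07×10⁻² / 3.021986×10⁻⁵ = 354.072 K
T = 27.0 + 354.072 = 381.072 °C

T = 381.1 °C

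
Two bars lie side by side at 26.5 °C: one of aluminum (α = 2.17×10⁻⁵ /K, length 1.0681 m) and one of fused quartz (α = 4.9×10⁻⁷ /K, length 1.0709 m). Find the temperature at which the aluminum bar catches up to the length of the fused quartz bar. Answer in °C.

L₁(1 + α₁ΔT) = L₂(1 + α₂ΔT) ⇒ ΔT = (L₂ − L₁)/(α₁L₁ − α₂L₂)
L₂ − L₁ = 1.0709 − 1.0681 = 2.80×10⁻³ m
α₁L₁ − α₂L₂ = 2.17×10⁻⁵×1.0681 − 4.9×10⁻⁷×1.0709 = 2.2653029×10⁻⁵ m/K
ΔT = 2.80×10⁻³ / 2.2653029×10⁻⁵ = 123.604 K
T = 26.5 + 123.604 = 150.104 °C

T = 150.1 °C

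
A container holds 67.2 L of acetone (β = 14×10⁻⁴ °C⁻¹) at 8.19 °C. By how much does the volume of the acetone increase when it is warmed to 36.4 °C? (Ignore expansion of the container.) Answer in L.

|ΔT| = |36.4 − 8.19| = 28.21 K
ΔV = βV₀ΔT = (14×10⁻⁴)(67.2)(28.21) = 2.65 L

ΔV = 2.65 L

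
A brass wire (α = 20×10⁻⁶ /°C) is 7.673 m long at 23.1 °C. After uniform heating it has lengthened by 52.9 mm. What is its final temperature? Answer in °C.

ΔL = αL₀ΔT ⇒ ΔT = ΔL / (αL₀)
ΔT = 52.9×10⁻³ m / (20×10⁻⁶ × 7.673 m) = 344.72 K
T = 23.1 + 344.72 = 367.82 °C

T = 368 °C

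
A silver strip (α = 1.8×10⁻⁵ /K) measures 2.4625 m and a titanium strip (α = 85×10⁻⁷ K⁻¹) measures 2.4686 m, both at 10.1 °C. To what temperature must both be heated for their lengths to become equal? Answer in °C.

Equal length when α₁L₁ΔT − α₂L₂ΔT = L₂ − L₁ = 6.10×10⁻³ m
α₁L₁ = 4.4325×10⁻⁵, α₂L₂ = 2.09831×10⁻⁵ → Δ(αL) = 2.33419×10⁻⁵ m/K
ΔT = 6.10×10⁻³ / 2.33419×10⁻⁵ = 261.333 K, so T = 10.1 + 261.333 = 271.433 °C

T = 271.4 °C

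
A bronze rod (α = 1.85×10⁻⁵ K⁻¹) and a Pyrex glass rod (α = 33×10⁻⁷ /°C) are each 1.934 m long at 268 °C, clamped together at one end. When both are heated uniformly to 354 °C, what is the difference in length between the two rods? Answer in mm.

2.53 mm

ΔT = 86 K
bronze: ΔL = 1.85×10⁻⁵ × 1.934 m × 86 = 3.0770×10⁻³ m = 3.0770 mm
Pyrex glass: ΔL = 33×10⁻⁷ × 1.934 m × 86 = 5.4887×10⁻⁴ m = 0.54887 mm
difference = 3.0770 − 0.54887 = 2.52813 mm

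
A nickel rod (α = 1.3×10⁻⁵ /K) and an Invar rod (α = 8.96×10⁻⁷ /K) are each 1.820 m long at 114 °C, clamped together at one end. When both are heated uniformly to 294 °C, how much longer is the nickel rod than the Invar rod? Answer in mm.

3.97 mm

ΔT = 180 K
nickel: ΔL = 1.3×10⁻⁵ × 1.820 m × 180 = 4.2588×10⁻³ m = 4.2588 mm
Invar: ΔL = 8.96×10⁻⁷ × 1.820 m × 180 = 2.9353×10⁻⁴ m = 0.29353 mm
difference = 4.2588 − 0.29353 = 3.96527 mm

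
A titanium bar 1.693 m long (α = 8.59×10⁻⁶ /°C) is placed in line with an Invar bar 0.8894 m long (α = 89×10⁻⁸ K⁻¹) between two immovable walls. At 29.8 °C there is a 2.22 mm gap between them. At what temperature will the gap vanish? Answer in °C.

α₁L₁ = 1.454287×10⁻⁵ m/K, α₂L₂ = 7.91566×10⁻⁷ m/K → total 1.5334436×10⁻⁵ m/K
ΔT = g/(α₁L₁+α₂L₂) = 2.22×10⁻³ / 1.5334436×10⁻⁵ = 144.77 K
T = 29.8 + 144.77 = 174.57 °C

T = 175 °C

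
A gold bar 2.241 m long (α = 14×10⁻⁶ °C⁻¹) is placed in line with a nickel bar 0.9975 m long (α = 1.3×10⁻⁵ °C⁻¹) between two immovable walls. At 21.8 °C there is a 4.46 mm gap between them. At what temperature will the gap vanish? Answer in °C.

T = 122 °C

α₁L₁ = 3.1374×10⁻⁵ m/K, α₂L₂ = 1.29675×10⁻⁵ m/K → total 4.43415×10⁻⁵ m/K
ΔT = g/(α₁L₁+α₂L₂) = 4.46×10⁻³ / 4.43415×10⁻⁵ = 100.58 K
T = 21.8 + 100.58 = 122.38 °C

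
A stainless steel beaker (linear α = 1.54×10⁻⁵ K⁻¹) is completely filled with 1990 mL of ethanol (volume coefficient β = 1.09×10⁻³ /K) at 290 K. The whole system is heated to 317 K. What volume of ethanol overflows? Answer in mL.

The beaker also expands: β_container ≈ 3α = 4.62×10⁻⁵ /K
Net overflow = V₀(β_liq − 3α_cont)ΔT
β − 3α = 1.09×10⁻³ − 4.62×10⁻⁵ = 1.0438×10⁻³ /K; ΔT = 27 K
ΔV = 1990 × 1.0438×10⁻³ × 27 = 56.1 mL

56.1 mL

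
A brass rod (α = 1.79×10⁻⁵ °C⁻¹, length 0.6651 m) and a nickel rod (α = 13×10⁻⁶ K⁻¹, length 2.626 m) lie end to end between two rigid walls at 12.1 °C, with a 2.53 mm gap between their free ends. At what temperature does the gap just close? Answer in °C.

Gap closes when ΔL₁ + ΔL₂ = 2.53 mm = 2.53×10⁻³ m
(α₁L₁ + α₂L₂)ΔT = g
α₁L₁ + α₂L₂ = 1.79×10⁻⁵×0.6651 + 13×10⁻⁶×2.626 = 4.604329×10⁻⁵ m/K
ΔT = 2.53×10⁻³ / 4.604329×10⁻⁵ = 54.948 K
T = 12.1 + 54.948 = 67.048 °C

T = 67.0 °C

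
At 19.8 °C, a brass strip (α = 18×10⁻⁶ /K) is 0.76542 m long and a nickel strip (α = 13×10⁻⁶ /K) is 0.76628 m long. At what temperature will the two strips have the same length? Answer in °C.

L₁(1 + α₁ΔT) = L₂(1 + α₂ΔT) ⇒ ΔT = (L₂ − L₁)/(α₁L₁ − α₂L₂)
L₂ − L₁ = 0.76628 − 0.76542 = 8.60×10⁻⁴ m
α₁L₁ − α₂L₂ = 18×10⁻⁶×0.76542 − 13×10⁻⁶×0.76628 = 3.81592×10⁻⁶ m/K
ΔT = 8.60×10⁻⁴ / 3.81592×10⁻⁶ = 225.372 K
T = 19.8 + 225.372 = 245.172 °C

T = 245.2 °C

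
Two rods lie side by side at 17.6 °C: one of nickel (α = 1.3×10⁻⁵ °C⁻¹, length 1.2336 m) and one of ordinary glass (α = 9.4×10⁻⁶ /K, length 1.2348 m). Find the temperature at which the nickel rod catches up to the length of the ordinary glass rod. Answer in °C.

T = 288.5 °C

L₁(1 + α₁ΔT) = L₂(1 + α₂ΔT) ⇒ ΔT = (L₂ − L₁)/(α₁L₁ − α₂L₂)
L₂ − L₁ = 1.2348 − 1.2336 = 1.20×10⁻³ m
α₁L₁ − α₂L₂ = 1.3×10⁻⁵×1.2336 − 9.4×10⁻⁶×1.2348 = 4.42968×10⁻⁶ m/K
ΔT = 1.20×10⁻³ / 4.42968×10⁻⁶ = 270.900 K
T = 17.6 + 270.900 = 288.500 °C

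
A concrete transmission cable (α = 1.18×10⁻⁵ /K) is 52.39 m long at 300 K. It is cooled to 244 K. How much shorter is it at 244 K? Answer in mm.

ΔL = 34.6 mm

|ΔT| = |244 − 300| = 56 K
ΔL = αL₀ΔT = (1.18×10⁻⁵)(52.39)(56) = 3.46×10⁻² m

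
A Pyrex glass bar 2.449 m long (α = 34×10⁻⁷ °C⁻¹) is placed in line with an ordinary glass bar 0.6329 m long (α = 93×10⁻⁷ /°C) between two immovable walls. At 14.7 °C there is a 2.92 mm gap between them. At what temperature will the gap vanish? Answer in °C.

α₁L₁ = 8.3266×10⁻⁶ m/K, α₂L₂ = 5.88597×10⁻⁶ m/K → total 1.421257×10⁻⁵ m/K
ΔT = g/(α₁L₁+α₂L₂) = 2.92×10⁻³ / 1.421257×10⁻⁵ = 205.45 K
T = 14.7 + 205.45 = 220.15 °C

T = 220 °C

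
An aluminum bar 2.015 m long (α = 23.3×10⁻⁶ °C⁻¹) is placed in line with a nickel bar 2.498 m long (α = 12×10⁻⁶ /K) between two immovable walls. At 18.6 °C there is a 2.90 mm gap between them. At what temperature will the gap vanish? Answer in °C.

T = 56.3 °C

Gap closes when ΔL₁ + ΔL₂ = 2.90 mm = 2.90×10⁻³ m
(α₁L₁ + α₂L₂)ΔT = g
α₁L₁ + α₂L₂ = 23.3×10⁻⁶×2.015 + 12×10⁻⁶×2.498 = 7.69255×10⁻⁵ m/K
ΔT = 2.90×10⁻³ / 7.69255×10⁻⁵ = 37.699 K
T = 18.6 + 37.699 = 56.299 °C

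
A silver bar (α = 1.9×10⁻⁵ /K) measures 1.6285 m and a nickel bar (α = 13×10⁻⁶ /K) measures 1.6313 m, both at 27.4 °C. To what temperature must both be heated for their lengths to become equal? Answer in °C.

T = 315.0 °C

Equal length when α₁L₁ΔT − α₂L₂ΔT = L₂ − L₁ = 2.80×10⁻³ m
α₁L₁ = 3.09415×10⁻⁵, α₂L₂ = 2.12069×10⁻⁵ → Δ(αL) = 9.7346×10⁻⁶ m/K
ΔT = 2.80×10⁻³ / 9.7346×10⁻⁶ = 287.634 K, so T = 27.4 + 287.634 = 315.034 °C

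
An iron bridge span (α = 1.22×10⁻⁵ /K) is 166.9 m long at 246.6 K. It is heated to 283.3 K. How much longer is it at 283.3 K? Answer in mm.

ΔL = 74.7 mm

|ΔT| = |283.3 − 246.6| = 36.7 K
ΔL = αL₀ΔT = (1.22×10⁻⁵)(166.9)(36.7) = 7.47×10⁻² m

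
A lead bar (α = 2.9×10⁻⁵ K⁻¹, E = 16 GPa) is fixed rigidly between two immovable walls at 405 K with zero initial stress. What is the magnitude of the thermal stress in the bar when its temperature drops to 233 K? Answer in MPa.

Fully constrained: the free strain ε = αΔT is blocked, so σ = Eε = EαΔT.
|ΔT| = 172 K
σ = 16.0×10⁹ × 2.9×10⁻⁵ × 172 = 7.98×10⁷ Pa

σ = 79.8 MPa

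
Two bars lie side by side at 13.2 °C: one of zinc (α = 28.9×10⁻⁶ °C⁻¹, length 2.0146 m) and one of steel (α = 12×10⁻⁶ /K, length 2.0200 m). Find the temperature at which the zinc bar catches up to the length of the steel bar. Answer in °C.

L₁(1 + α₁ΔT) = L₂(1 + α₂ΔT) ⇒ ΔT = (L₂ − L₁)/(α₁L₁ − α₂L₂)
L₂ − L₁ = 2.0200 − 2.0146 = 5.40×10⁻³ m
α₁L₁ − α₂L₂ = 28.9×10⁻⁶×2.0146 − 12×10⁻⁶×2.0200 = 3.398194×10⁻⁵ m/K
ΔT = 5.40×10⁻³ / 3.398194×10⁻⁵ = 158.908 K
T = 13.2 + 158.908 = 172.108 °C

T = 172.1 °C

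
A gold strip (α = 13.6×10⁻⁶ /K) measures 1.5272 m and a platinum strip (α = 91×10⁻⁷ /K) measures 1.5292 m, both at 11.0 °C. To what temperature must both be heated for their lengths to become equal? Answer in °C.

Equal length when α₁L₁ΔT − α₂L₂ΔT = L₂ − L₁ = 2.00×10⁻³ m
α₁L₁ = 2.076992×10⁻⁵, α₂L₂ = 1.391572×10⁻⁵ → Δ(αL) = 6.8542×10⁻⁶ m/K
ΔT = 2.00×10⁻³ / 6.8542×10⁻⁶ = 291.792 K, so T = 11.0 + 291.792 = 302.792 °C

T = 302.8 °C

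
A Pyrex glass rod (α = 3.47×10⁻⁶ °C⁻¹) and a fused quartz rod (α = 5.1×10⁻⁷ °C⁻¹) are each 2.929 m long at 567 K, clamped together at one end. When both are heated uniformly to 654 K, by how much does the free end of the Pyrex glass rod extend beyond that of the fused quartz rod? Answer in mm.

ΔT = 87 K
Pyrex glass: ΔL = 3.47×10⁻⁶ × 2.929 m × 87 = 8.8424×10⁻⁴ m = 0.88424 mm
fused quartz: ΔL = 5.1×10⁻⁷ × 2.929 m × 87 = 1.2996×10⁻⁴ m = 0.12996 mm
difference = 0.88424 − 0.12996 = 0.75428 mm

0.754 mm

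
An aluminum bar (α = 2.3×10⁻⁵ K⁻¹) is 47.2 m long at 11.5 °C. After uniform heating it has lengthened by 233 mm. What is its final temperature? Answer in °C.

T = 226 °C

ΔL = αL₀ΔT ⇒ ΔT = ΔL / (αL₀)
ΔT = 233×10⁻³ m / (2.3×10⁻⁵ × 47.2 m) = 214.63 K
T = 11.5 + 214.63 = 226.13 °C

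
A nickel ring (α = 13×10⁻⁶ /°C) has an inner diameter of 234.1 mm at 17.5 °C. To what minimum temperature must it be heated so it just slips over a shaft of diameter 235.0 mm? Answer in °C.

Required Δd = 235.0 − 234.1 = 0.9 mm
Δd = αd₀ΔT ⇒ ΔT = Δd/(αd₀) = 0.9 / (13×10⁻⁶ × 234.1) = 295.73 K
T_min = 17.5 + 295.73 = 313.23 °C

T = 313 °C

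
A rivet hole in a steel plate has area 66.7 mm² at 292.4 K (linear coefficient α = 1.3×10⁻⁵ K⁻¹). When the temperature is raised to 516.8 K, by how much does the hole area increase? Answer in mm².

Area coefficient ≈ 2α; |ΔT| = 224.4 K
ΔA = 2αA₀ΔT = 2(1.3×10⁻⁵)(66.7)(224.4) = 0.389 mm²

ΔA = 0.389 mm²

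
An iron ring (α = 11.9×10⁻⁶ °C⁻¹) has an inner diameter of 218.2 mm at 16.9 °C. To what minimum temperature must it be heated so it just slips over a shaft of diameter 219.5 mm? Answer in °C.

Required Δd = 219.5 − 218.2 = 1.3 mm
Δd = αd₀ΔT ⇒ ΔT = Δd/(αd₀) = 1.3 / (11.9×10⁻⁶ × 218.2) = 500.66 K
T_min = 16.9 + 500.66 = 517.56 °C

T = 518 °C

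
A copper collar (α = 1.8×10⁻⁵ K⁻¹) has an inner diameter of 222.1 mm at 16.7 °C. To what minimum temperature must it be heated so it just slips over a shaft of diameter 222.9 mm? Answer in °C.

T = 217 °C

Required Δd = 222.9 − 222.1 = 0.8 mm
Δd = αd₀ΔT ⇒ ΔT = Δd/(αd₀) = 0.8 / (1.8×10⁻⁵ × 222.1) = 200.11 K
T_min = 16.7 + 200.11 = 216.81 °C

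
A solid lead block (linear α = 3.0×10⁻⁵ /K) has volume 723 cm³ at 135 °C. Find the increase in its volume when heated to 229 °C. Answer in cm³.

ΔV = 6.12 cm³

Isotropic solid: β ≈ 3α = 9.0×10⁻⁵ /K; ΔT = 94 K
ΔV = 3αV₀ΔT = 3(3.0×10⁻⁵)(723)(94) = 6.12 cm³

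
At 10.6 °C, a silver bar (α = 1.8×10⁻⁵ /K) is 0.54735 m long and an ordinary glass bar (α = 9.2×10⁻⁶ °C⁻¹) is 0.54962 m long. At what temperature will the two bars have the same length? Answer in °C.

Equal length when α₁L₁ΔT − α₂L₂ΔT = L₂ − L₁ = 2.27×10⁻³ m
α₁L₁ = 9.8523×10⁻⁶, α₂L₂ = 5.056504×10⁻⁶ → Δ(αL) = 4.795796×10⁻⁶ m/K
ΔT = 2.27×10⁻³ / 4.795796×10⁻⁶ = 473.331 K, so T = 10.6 + 473.331 = 483.931 °C

T = 483.9 °C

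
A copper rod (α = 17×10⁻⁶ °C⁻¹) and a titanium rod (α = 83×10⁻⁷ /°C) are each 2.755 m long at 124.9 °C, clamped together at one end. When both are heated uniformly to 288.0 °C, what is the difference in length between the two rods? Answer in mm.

ΔT = 163.1 K
copper: ΔL = 17×10⁻⁶ × 2.755 m × 163.1 = 7.6388×10⁻³ m = 7.6388 mm
titanium: ΔL = 83×10⁻⁷ × 2.755 m × 163.1 = 3.7295×10⁻³ m = 3.7295 mm
difference = 7.6388 − 3.7295 = 3.9093 mm

3.91 mm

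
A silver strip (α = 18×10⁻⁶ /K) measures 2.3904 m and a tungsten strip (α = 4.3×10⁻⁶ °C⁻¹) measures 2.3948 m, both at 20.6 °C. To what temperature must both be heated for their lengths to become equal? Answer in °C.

T = 155.0 °C

Equal length when α₁L₁ΔT − α₂L₂ΔT = L₂ − L₁ = 4.40×10⁻³ m
α₁L₁ = 4.30272×10⁻⁵, α₂L₂ = 1.029764×10⁻⁵ → Δ(αL) = 3.272956×10⁻⁵ m/K
ΔT = 4.40×10⁻³ / 3.272956×10⁻⁵ = 134.435 K, so T = 20.6 + 134.435 = 155.035 °C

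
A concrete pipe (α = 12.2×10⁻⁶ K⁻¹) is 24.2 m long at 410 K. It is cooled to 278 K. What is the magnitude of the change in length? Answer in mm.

ΔL = 39.0 mm

|ΔT| = |278 − 410| = 132 K
ΔL = αL₀ΔT = (12.2×10⁻⁶)(24.2)(132) = 3.90×10⁻² m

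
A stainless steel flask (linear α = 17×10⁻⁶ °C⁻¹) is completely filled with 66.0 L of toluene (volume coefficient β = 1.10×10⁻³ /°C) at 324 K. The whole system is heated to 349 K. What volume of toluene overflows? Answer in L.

The flask also expands: β_container ≈ 3α = 5.1×10⁻⁵ /K
Net overflow = V₀(β_liq − 3α_cont)ΔT
β − 3α = 1.10×10⁻³ − 5.1×10⁻⁵ = 1.049×10⁻³ /K; ΔT = 25 K
ΔV = 66.0 × 1.049×10⁻³ × 25 = 1.73 L

1.73 L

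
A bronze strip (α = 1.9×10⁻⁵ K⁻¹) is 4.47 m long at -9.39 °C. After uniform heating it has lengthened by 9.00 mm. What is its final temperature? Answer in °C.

T = 96.6 °C

ΔL = αL₀ΔT ⇒ ΔT = ΔL / (αL₀)
ΔT = 9.00×10⁻³ m / (1.9×10⁻⁵ × 4.47 m) = 105.970 K
T = -9.39 + 105.970 = 96.580 °C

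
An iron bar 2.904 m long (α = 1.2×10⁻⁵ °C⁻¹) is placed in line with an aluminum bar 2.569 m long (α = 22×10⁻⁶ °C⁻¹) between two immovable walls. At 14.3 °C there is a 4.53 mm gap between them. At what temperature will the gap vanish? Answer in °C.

T = 63.9 °C

α₁L₁ = 3.4848×10⁻⁵ m/K, α₂L₂ = 5.6518×10⁻⁵ m/K → total 9.1366×10⁻⁵ m/K
ΔT = g/(α₁L₁+α₂L₂) = 4.53×10⁻³ / 9.1366×10⁻⁵ = 49.581 K
T = 14.3 + 49.581 = 63.881 °C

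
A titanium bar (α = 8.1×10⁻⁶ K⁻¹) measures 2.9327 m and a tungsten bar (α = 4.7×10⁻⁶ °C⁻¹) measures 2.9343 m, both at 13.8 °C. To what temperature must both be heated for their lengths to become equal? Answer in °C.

L₁(1 + α₁ΔT) = L₂(1 + α₂ΔT) ⇒ ΔT = (L₂ − L₁)/(α₁L₁ − α₂L₂)
L₂ − L₁ = 2.9343 − 2.9327 = 1.60×10⁻³ m
α₁L₁ − α₂L₂ = 8.1×10⁻⁶×2.9327 − 4.7×10⁻⁶×2.9343 = 9.96366×10⁻⁶ m/K
ΔT = 1.60×10⁻³ / 9.96366×10⁻⁶ = 160.584 K
T = 13.8 + 160.584 = 174.384 °C

T = 174.4 °C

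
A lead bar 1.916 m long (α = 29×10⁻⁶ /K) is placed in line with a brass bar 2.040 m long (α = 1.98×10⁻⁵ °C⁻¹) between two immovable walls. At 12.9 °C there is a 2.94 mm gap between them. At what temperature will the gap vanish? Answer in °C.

α₁L₁ = 5.5564×10⁻⁵ m/K, α₂L₂ = 4.0392×10⁻⁵ m/K → total 9.5956×10⁻⁵ m/K
ΔT = g/(α₁L₁+α₂L₂) = 2.94×10⁻³ / 9.5956×10⁻⁵ = 30.639 K
T = 12.9 + 30.639 = 43.539 °C

T = 43.5 °C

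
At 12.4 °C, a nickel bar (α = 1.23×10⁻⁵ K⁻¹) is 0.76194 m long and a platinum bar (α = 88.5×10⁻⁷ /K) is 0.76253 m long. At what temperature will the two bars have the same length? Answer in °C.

T = 237.3 °C

Equal length when α₁L₁ΔT − α₂L₂ΔT = L₂ − L₁ = 5.90×10⁻⁴ m
α₁L₁ = 9.371862×10⁻⁶, α₂L₂ = 6.7483905×10⁻⁶ → Δ(αL) = 2.6234715×10⁻⁶ m/K
ΔT = 5.90×10⁻⁴ / 2.6234715×10⁻⁶ = 224.893 K, so T = 12.4 + 224.893 = 237.293 °C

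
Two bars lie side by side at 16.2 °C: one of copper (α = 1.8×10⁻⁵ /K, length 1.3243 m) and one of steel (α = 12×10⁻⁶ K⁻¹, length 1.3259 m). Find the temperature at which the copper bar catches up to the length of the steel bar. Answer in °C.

T = 218.1 °C

L₁(1 + α₁ΔT) = L₂(1 + α₂ΔT) ⇒ ΔT = (L₂ − L₁)/(α₁L₁ − α₂L₂)
L₂ − L₁ = 1.3259 − 1.3243 = 1.60×10⁻³ m
α₁L₁ − α₂L₂ = 1.8×10⁻⁵×1.3243 − 12×10⁻⁶×1.3259 = 7.9266×10⁻⁶ m/K
ΔT = 1.60×10⁻³ / 7.9266×10⁻⁶ = 201.852 K
T = 16.2 + 201.852 = 218.052 °C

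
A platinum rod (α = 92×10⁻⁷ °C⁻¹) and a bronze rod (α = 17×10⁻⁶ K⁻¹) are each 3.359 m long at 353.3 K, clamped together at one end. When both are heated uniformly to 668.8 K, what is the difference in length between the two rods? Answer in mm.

8.27 mm

ΔT = 315.5 K
platinum: ΔL = 92×10⁻⁷ × 3.359 m × 315.5 = 9.7498×10⁻³ m = 9.7498 mm
bronze: ΔL = 17×10⁻⁶ × 3.359 m × 315.5 = 1.8016×10⁻² m = 18.016 mm
difference = 18.016 − 9.7498 = 8.2662 mm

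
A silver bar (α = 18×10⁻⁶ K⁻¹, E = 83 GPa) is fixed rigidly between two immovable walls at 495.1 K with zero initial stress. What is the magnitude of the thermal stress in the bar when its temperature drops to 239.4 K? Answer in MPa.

σ = 382 MPa

Fully constrained: the free strain ε = αΔT is blocked, so σ = Eε = EαΔT.
|ΔT| = 255.7 K
σ = 83.0×10⁹ × 18×10⁻⁶ × 255.7 = 3.82×10⁸ Pa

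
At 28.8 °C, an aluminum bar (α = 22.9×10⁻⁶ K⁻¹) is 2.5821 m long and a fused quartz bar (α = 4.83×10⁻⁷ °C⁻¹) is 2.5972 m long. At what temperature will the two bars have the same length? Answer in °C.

Equal length when α₁L₁ΔT − α₂L₂ΔT = L₂ − L₁ = 1.51×10⁻² m
α₁L₁ = 5.913009×10⁻⁵, α₂L₂ = 1.2544476×10⁻⁶ → Δ(αL) = 5.78756424×10⁻⁵ m/K
ΔT = 1.51×10⁻² / 5.78756424×10⁻⁵ = 260.904 K, so T = 28.8 + 260.904 = 289.704 °C

T = 289.7 °C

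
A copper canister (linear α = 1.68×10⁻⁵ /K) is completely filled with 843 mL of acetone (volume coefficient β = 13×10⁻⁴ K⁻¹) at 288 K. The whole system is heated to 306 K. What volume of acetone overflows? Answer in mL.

The canister also expands: β_container ≈ 3α = 5.04×10⁻⁵ /K
Net overflow = V₀(β_liq − 3α_cont)ΔT
β − 3α = 1.30×10⁻³ − 5.04×10⁻⁵ = 1.2496×10⁻³ /K; ΔT = 18 K
ΔV = 843 × 1.2496×10⁻³ × 18 = 19.0 mL

19.0 mL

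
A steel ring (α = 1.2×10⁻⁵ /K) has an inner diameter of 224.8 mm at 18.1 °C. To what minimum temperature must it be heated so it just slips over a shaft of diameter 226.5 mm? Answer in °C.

T = 648 °C

Required Δd = 226.5 − 224.8 = 1.7 mm
Δd = αd₀ΔT ⇒ ΔT = Δd/(αd₀) = 1.7 / (1.2×10⁻⁵ × 224.8) = 630.19 K
T_min = 18.1 + 630.19 = 648.29 °C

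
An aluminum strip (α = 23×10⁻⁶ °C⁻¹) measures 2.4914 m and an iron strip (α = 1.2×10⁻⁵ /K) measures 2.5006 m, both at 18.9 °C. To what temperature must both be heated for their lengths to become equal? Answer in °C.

L₁(1 + α₁ΔT) = L₂(1 + α₂ΔT) ⇒ ΔT = (L₂ − L₁)/(α₁L₁ − α₂L₂)
L₂ − L₁ = 2.5006 − 2.4914 = 9.20×10⁻³ m
α₁L₁ − α₂L₂ = 23×10⁻⁶×2.4914 − 1.2×10⁻⁵×2.5006 = 2.7295×10⁻⁵ m/K
ΔT = 9.20×10⁻³ / 2.7295×10⁻⁵ = 337.058 K
T = 18.9 + 337.058 = 355.958 °C

T = 356.0 °C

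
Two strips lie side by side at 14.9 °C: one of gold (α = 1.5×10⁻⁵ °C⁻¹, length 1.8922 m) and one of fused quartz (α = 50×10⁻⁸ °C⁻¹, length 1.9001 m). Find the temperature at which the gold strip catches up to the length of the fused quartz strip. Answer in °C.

T = 302.9 °C

L₁(1 + α₁ΔT) = L₂(1 + α₂ΔT) ⇒ ΔT = (L₂ − L₁)/(α₁L₁ − α₂L₂)
L₂ − L₁ = 1.9001 − 1.8922 = 7.90×10⁻³ m
α₁L₁ − α₂L₂ = 1.5×10⁻⁵×1.8922 − 50×10⁻⁸×1.9001 = 2.743295×10⁻⁵ m/K
ΔT = 7.90×10⁻³ / 2.743295×10⁻⁵ = 287.975 K
T = 14.9 + 287.975 = 302.875 °C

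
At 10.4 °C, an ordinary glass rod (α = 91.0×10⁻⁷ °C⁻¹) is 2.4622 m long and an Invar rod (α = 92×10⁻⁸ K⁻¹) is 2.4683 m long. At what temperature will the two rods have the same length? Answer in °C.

L₁(1 + α₁ΔT) = L₂(1 + α₂ΔT) ⇒ ΔT = (L₂ − L₁)/(α₁L₁ − α₂L₂)
L₂ − L₁ = 2.4683 − 2.4622 = 6.10×10⁻³ m
α₁L₁ − α₂L₂ = 91.0×10⁻⁷×2.4622 − 92×10⁻⁸×2.4683 = 2.0135184×10⁻⁵ m/K
ΔT = 6.10×10⁻³ / 2.0135184×10⁻⁵ = 302.952 K
T = 10.4 + 302.952 = 313.352 °C

T = 313.4 °C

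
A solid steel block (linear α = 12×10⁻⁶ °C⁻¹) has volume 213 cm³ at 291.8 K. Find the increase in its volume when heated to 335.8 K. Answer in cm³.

ΔV = 0.337 cm³

Isotropic solid: β ≈ 3α = 3.6×10⁻⁵ /K; ΔT = 44.0 K
ΔV = 3αV₀ΔT = 3(12×10⁻⁶)(213)(44.0) = 0.337 cm³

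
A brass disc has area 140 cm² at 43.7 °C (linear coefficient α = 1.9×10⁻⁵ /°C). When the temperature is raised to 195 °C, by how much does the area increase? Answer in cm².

Area coefficient ≈ 2α; |ΔT| = 151.3 K
ΔA = 2αA₀ΔT = 2(1.9×10⁻⁵)(140)(151.3) = 0.805 cm²

ΔA = 0.805 cm²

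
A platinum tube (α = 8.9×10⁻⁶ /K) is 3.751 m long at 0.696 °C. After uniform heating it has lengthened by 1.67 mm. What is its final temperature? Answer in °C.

T = 50.7 °C

ΔL = αL₀ΔT ⇒ ΔT = ΔL / (αL₀)
ΔT = 1.67×10⁻³ m / (8.9×10⁻⁶ × 3.751 m) = 50.024 K
T = 0.696 + 50.024 = 50.720 °C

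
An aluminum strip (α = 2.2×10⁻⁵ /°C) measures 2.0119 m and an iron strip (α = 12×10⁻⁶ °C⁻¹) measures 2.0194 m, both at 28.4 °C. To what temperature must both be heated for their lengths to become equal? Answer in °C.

L₁(1 + α₁ΔT) = L₂(1 + α₂ΔT) ⇒ ΔT = (L₂ − L₁)/(α₁L₁ − α₂L₂)
L₂ − L₁ = 2.0194 − 2.0119 = 7.50×10⁻³ m
α₁L₁ − α₂L₂ = 2.2×10⁻⁵×2.0119 − 12×10⁻⁶×2.0194 = 2.0029×10⁻⁵ m/K
ΔT = 7.50×10⁻³ / 2.0029×10⁻⁵ = 374.457 K
T = 28.4 + 374.457 = 402.857 °C

T = 402.9 °C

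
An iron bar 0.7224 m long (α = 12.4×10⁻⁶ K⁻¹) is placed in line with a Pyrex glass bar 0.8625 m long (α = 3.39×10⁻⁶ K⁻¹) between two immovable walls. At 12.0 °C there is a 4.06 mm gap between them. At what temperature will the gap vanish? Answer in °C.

T = 354 °C

α₁L₁ = 8.95776×10⁻⁶ m/K, α₂L₂ = 2.923875×10⁻⁶ m/K → total 1.1881635×10⁻⁵ m/K
ΔT = g/(α₁L₁+α₂L₂) = 4.06×10⁻³ / 1.1881635×10⁻⁵ = 341.70 K
T = 12.0 + 341.70 = 353.70 °C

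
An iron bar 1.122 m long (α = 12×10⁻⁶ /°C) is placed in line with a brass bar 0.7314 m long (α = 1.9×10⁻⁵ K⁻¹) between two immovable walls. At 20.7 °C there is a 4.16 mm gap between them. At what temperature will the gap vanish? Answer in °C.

α₁L₁ = 1.3464×10⁻⁵ m/K, α₂L₂ = 1.38966×10⁻⁵ m/K → total 2.73606×10⁻⁵ m/K
ΔT = g/(α₁L₁+α₂L₂) = 4.16×10⁻³ / 2.73606×10⁻⁵ = 152.04 K
T = 20.7 + 152.04 = 172.74 °C

T = 173 °C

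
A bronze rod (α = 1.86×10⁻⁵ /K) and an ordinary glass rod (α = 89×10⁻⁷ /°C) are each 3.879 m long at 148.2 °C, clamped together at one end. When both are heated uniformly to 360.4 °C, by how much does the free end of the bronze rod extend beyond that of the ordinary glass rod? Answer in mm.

ΔT = 212.2 K
bronze: ΔL = 1.86×10⁻⁵ × 3.879 m × 212.2 = 1.5310×10⁻² m = 15.310 mm
ordinary glass: ΔL = 89×10⁻⁷ × 3.879 m × 212.2 = 7.3258×10⁻³ m = 7.3258 mm
difference = 15.310 − 7.3258 = 7.9842 mm

7.98 mm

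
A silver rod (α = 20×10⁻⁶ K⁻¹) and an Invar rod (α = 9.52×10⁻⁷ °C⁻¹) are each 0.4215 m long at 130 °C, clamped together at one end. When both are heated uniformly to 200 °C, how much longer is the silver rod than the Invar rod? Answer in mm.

0.562 mm

ΔT = 70 K
silver: ΔL = 20×10⁻⁶ × 0.4215 m × 70 = 5.9010×10⁻⁴ m = 0.59010 mm
Invar: ΔL = 9.52×10⁻⁷ × 0.4215 m × 70 = 2.8089×10⁻⁵ m = 0.028089 mm
difference = 0.59010 − 0.028089 = 0.562011 mm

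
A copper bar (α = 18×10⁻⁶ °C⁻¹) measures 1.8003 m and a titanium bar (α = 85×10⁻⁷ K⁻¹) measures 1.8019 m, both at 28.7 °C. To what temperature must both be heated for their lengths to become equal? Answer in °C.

Equal length when α₁L₁ΔT − α₂L₂ΔT = L₂ − L₁ = 1.60×10⁻³ m
α₁L₁ = 3.24054×10⁻⁵, α₂L₂ = 1.531615×10⁻⁵ → Δ(αL) = 1.708925×10⁻⁵ m/K
ΔT = 1.60×10⁻³ / 1.708925×10⁻⁵ = 93.626 K, so T = 28.7 + 93.626 = 122.326 °C

T = 122.3 °C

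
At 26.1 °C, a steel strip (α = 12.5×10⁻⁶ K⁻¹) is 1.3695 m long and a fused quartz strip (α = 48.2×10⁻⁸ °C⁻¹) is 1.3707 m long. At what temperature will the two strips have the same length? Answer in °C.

T = 99.01 °C

Equal length when α₁L₁ΔT − α₂L₂ΔT = L₂ − L₁ = 1.20×10⁻³ m
α₁L₁ = 1.711875×10⁻⁵, α₂L₂ = 6.606774×10⁻⁷ → Δ(αL) = 1.64580726×10⁻⁵ m/K
ΔT = 1.20×10⁻³ / 1.64580726×10⁻⁵ = 72.9125 K, so T = 26.1 + 72.9125 = 99.0125 °C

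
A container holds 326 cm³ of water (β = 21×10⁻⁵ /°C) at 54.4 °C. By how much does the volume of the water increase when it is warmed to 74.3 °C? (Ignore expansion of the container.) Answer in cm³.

ΔV = 1.36 cm³

|ΔT| = |74.3 − 54.4| = 19.9 K
ΔV = βV₀ΔT = (21×10⁻⁵)(326)(19.9) = 1.36 cm³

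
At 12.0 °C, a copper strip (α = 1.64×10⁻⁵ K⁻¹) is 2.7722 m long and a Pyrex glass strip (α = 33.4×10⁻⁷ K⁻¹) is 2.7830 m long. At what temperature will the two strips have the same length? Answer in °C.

L₁(1 + α₁ΔT) = L₂(1 + α₂ΔT) ⇒ ΔT = (L₂ − L₁)/(α₁L₁ − α₂L₂)
L₂ − L₁ = 2.7830 − 2.7722 = 1.08×10⁻² m
α₁L₁ − α₂L₂ = 1.64×10⁻⁵×2.7722 − 33.4×10⁻⁷×2.7830 = 3.616886×10⁻⁵ m/K
ΔT = 1.08×10⁻² / 3.616886×10⁻⁵ = 298.599 K
T = 12.0 + 298.599 = 310.599 °C

T = 310.6 °C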